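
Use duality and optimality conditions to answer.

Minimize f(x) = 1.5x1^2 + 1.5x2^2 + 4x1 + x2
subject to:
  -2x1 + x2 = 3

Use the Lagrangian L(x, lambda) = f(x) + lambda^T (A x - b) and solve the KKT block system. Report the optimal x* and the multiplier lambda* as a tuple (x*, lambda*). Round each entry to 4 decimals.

Form the Lagrangian:
  L(x, lambda) = (1/2) x^T Q x + c^T x + lambda^T (A x - b)
Stationarity (grad_x L = 0): Q x + c + A^T lambda = 0.
Primal feasibility: A x = b.

This gives the KKT block system:
  [ Q   A^T ] [ x     ]   [-c ]
  [ A    0  ] [ lambda ] = [ b ]

Solving the linear system:
  x*      = (-1.6, -0.2)
  lambda* = (-0.4)
  f(x*)   = -2.7

x* = (-1.6, -0.2), lambda* = (-0.4)


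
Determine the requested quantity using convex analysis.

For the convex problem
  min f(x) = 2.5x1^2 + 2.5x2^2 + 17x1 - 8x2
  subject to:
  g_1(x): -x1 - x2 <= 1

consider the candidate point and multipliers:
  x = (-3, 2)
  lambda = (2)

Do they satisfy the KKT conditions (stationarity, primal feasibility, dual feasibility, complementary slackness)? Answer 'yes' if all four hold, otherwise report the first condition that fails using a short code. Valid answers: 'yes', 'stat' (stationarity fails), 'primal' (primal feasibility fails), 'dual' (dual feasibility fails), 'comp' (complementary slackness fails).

Gradient of f: grad f(x) = Q x + c = (2, 2)
Constraint values g_i(x) = a_i^T x - b_i:
  g_1((-3, 2)) = 0
Stationarity residual: grad f(x) + sum_i lambda_i a_i = (0, 0)
  -> stationarity OK
Primal feasibility (all g_i <= 0): OK
Dual feasibility (all lambda_i >= 0): OK
Complementary slackness (lambda_i * g_i(x) = 0 for all i): OK

Verdict: yes, KKT holds.

yes


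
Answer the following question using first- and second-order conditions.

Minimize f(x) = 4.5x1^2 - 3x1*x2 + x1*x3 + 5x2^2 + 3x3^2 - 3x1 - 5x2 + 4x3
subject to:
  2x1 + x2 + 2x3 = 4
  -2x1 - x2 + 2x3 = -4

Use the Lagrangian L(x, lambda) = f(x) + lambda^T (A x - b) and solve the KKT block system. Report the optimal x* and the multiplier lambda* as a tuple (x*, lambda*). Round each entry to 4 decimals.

Form the Lagrangian:
  L(x, lambda) = (1/2) x^T Q x + c^T x + lambda^T (A x - b)
Stationarity (grad_x L = 0): Q x + c + A^T lambda = 0.
Primal feasibility: A x = b.

This gives the KKT block system:
  [ Q   A^T ] [ x     ]   [-c ]
  [ A    0  ] [ lambda ] = [ b ]

Solving the linear system:
  x*      = (1.3934, 1.2131, 0)
  lambda* = (-2.8238, 0.127)
  f(x*)   = 0.7787

x* = (1.3934, 1.2131, 0), lambda* = (-2.8238, 0.127)


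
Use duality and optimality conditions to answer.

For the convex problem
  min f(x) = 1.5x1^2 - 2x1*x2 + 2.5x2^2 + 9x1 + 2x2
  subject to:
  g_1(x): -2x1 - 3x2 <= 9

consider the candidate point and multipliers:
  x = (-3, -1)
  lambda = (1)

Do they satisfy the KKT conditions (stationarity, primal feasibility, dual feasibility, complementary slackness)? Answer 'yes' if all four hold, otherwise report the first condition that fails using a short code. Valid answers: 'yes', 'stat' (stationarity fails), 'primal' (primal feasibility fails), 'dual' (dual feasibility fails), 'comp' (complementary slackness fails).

Gradient of f: grad f(x) = Q x + c = (2, 3)
Constraint values g_i(x) = a_i^T x - b_i:
  g_1((-3, -1)) = 0
Stationarity residual: grad f(x) + sum_i lambda_i a_i = (0, 0)
  -> stationarity OK
Primal feasibility (all g_i <= 0): OK
Dual feasibility (all lambda_i >= 0): OK
Complementary slackness (lambda_i * g_i(x) = 0 for all i): OK

Verdict: yes, KKT holds.

yes


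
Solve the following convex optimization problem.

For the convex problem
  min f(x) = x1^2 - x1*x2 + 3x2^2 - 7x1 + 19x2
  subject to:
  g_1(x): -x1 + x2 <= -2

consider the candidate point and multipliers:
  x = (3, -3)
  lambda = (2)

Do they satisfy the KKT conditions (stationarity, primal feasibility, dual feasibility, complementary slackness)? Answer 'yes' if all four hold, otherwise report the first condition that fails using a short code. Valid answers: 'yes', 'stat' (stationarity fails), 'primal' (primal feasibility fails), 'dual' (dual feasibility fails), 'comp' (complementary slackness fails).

Gradient of f: grad f(x) = Q x + c = (2, -2)
Constraint values g_i(x) = a_i^T x - b_i:
  g_1((3, -3)) = -4
Stationarity residual: grad f(x) + sum_i lambda_i a_i = (0, 0)
  -> stationarity OK
Primal feasibility (all g_i <= 0): OK
Dual feasibility (all lambda_i >= 0): OK
Complementary slackness (lambda_i * g_i(x) = 0 for all i): FAILS

Verdict: the first failing condition is complementary_slackness -> comp.

comp


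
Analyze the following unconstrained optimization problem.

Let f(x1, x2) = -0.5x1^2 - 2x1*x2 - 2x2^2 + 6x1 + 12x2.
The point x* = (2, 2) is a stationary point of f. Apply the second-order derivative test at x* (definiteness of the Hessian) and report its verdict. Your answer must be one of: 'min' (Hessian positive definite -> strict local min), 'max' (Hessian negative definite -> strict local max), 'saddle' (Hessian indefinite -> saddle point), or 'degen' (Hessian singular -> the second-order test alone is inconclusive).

Compute the Hessian H = grad^2 f:
  H = [[-1, -2], [-2, -4]]
Verify stationarity: grad f(x*) = H x* + g = (0, 0).
Eigenvalues of H: -5, 0.
H has a zero eigenvalue (singular; negative semidefinite but not definite), so H is neither positive definite, negative definite, nor indefinite. The second-order test alone is inconclusive -> degen.
(Indeed, f is constant along the null direction of H through x*, so x* is not a strict local extremum.)

degen


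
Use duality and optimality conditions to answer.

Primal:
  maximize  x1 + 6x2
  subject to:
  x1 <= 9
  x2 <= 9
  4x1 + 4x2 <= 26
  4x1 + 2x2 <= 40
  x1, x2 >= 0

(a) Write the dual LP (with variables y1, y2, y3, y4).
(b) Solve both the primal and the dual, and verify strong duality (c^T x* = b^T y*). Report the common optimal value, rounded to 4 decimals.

The standard primal-dual pair for 'max c^T x s.t. A x <= b, x >= 0' is:
  Dual:  min b^T y  s.t.  A^T y >= c,  y >= 0.

So the dual LP is:
  minimize  9y1 + 9y2 + 26y3 + 40y4
  subject to:
    y1 + 4y3 + 4y4 >= 1
    y2 + 4y3 + 2y4 >= 6
    y1, y2, y3, y4 >= 0

Solving the primal: x* = (0, 6.5).
  primal value c^T x* = 39.
Solving the dual: y* = (0, 0, 1.5, 0).
  dual value b^T y* = 39.
Strong duality: c^T x* = b^T y*. Confirmed.

39


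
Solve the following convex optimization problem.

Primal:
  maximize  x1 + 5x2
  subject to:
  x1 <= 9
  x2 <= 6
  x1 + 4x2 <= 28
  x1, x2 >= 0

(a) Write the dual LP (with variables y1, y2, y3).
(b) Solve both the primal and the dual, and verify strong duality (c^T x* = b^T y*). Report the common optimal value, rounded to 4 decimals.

The standard primal-dual pair for 'max c^T x s.t. A x <= b, x >= 0' is:
  Dual:  min b^T y  s.t.  A^T y >= c,  y >= 0.

So the dual LP is:
  minimize  9y1 + 6y2 + 28y3
  subject to:
    y1 + y3 >= 1
    y2 + 4y3 >= 5
    y1, y2, y3 >= 0

Solving the primal: x* = (4, 6).
  primal value c^T x* = 34.
Solving the dual: y* = (0, 1, 1).
  dual value b^T y* = 34.
Strong duality: c^T x* = b^T y*. Confirmed.

34


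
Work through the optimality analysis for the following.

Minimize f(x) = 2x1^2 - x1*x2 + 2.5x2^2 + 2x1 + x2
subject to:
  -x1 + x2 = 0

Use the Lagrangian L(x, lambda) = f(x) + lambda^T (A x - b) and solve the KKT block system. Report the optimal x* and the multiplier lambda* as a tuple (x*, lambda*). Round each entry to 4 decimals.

Form the Lagrangian:
  L(x, lambda) = (1/2) x^T Q x + c^T x + lambda^T (A x - b)
Stationarity (grad_x L = 0): Q x + c + A^T lambda = 0.
Primal feasibility: A x = b.

This gives the KKT block system:
  [ Q   A^T ] [ x     ]   [-c ]
  [ A    0  ] [ lambda ] = [ b ]

Solving the linear system:
  x*      = (-0.4286, -0.4286)
  lambda* = (0.7143)
  f(x*)   = -0.6429

x* = (-0.4286, -0.4286), lambda* = (0.7143)


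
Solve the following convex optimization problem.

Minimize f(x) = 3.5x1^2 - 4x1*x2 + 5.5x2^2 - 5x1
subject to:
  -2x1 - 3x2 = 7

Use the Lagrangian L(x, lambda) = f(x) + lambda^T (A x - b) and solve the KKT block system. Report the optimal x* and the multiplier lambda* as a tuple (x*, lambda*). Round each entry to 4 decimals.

Form the Lagrangian:
  L(x, lambda) = (1/2) x^T Q x + c^T x + lambda^T (A x - b)
Stationarity (grad_x L = 0): Q x + c + A^T lambda = 0.
Primal feasibility: A x = b.

This gives the KKT block system:
  [ Q   A^T ] [ x     ]   [-c ]
  [ A    0  ] [ lambda ] = [ b ]

Solving the linear system:
  x*      = (-1.2452, -1.5032)
  lambda* = (-3.8516)
  f(x*)   = 16.5935

x* = (-1.2452, -1.5032), lambda* = (-3.8516)


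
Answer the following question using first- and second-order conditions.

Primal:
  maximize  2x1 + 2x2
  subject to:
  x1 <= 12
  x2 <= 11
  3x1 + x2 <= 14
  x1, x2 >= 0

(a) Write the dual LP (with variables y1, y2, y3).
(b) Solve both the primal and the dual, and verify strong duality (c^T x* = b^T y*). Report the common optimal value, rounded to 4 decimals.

The standard primal-dual pair for 'max c^T x s.t. A x <= b, x >= 0' is:
  Dual:  min b^T y  s.t.  A^T y >= c,  y >= 0.

So the dual LP is:
  minimize  12y1 + 11y2 + 14y3
  subject to:
    y1 + 3y3 >= 2
    y2 + y3 >= 2
    y1, y2, y3 >= 0

Solving the primal: x* = (1, 11).
  primal value c^T x* = 24.
Solving the dual: y* = (0, 1.3333, 0.6667).
  dual value b^T y* = 24.
Strong duality: c^T x* = b^T y*. Confirmed.

24


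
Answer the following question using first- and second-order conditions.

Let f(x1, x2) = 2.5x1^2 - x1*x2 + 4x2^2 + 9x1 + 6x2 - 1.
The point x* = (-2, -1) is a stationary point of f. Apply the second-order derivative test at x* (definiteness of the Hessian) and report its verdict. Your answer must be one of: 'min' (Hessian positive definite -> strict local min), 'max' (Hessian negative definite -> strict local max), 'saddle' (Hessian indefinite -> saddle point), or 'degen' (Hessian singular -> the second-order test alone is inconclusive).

Compute the Hessian H = grad^2 f:
  H = [[5, -1], [-1, 8]]
Verify stationarity: grad f(x*) = H x* + g = (0, 0).
Eigenvalues of H: 4.6972, 8.3028.
Both eigenvalues > 0, so H is positive definite -> x* is a strict local min.

min


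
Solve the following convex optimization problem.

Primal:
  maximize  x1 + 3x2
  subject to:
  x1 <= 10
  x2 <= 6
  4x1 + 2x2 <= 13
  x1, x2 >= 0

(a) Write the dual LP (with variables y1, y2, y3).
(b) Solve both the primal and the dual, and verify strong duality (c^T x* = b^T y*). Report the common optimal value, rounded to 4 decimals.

The standard primal-dual pair for 'max c^T x s.t. A x <= b, x >= 0' is:
  Dual:  min b^T y  s.t.  A^T y >= c,  y >= 0.

So the dual LP is:
  minimize  10y1 + 6y2 + 13y3
  subject to:
    y1 + 4y3 >= 1
    y2 + 2y3 >= 3
    y1, y2, y3 >= 0

Solving the primal: x* = (0.25, 6).
  primal value c^T x* = 18.25.
Solving the dual: y* = (0, 2.5, 0.25).
  dual value b^T y* = 18.25.
Strong duality: c^T x* = b^T y*. Confirmed.

18.25


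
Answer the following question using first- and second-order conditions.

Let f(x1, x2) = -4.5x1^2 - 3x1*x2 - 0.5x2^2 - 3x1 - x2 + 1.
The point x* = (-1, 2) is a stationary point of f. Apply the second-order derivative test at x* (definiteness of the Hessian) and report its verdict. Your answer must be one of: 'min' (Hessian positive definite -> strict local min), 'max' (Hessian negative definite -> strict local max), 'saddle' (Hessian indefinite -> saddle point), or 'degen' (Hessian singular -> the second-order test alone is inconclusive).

Compute the Hessian H = grad^2 f:
  H = [[-9, -3], [-3, -1]]
Verify stationarity: grad f(x*) = H x* + g = (0, 0).
Eigenvalues of H: -10, 0.
H has a zero eigenvalue (singular; negative semidefinite but not definite), so H is neither positive definite, negative definite, nor indefinite. The second-order test alone is inconclusive -> degen.
(Indeed, f is constant along the null direction of H through x*, so x* is not a strict local extremum.)

degen


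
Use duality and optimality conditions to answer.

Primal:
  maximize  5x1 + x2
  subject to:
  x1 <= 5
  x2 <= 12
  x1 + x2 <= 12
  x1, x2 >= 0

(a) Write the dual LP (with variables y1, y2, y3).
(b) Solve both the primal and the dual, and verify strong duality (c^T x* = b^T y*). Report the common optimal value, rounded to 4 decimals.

The standard primal-dual pair for 'max c^T x s.t. A x <= b, x >= 0' is:
  Dual:  min b^T y  s.t.  A^T y >= c,  y >= 0.

So the dual LP is:
  minimize  5y1 + 12y2 + 12y3
  subject to:
    y1 + y3 >= 5
    y2 + y3 >= 1
    y1, y2, y3 >= 0

Solving the primal: x* = (5, 7).
  primal value c^T x* = 32.
Solving the dual: y* = (4, 0, 1).
  dual value b^T y* = 32.
Strong duality: c^T x* = b^T y*. Confirmed.

32


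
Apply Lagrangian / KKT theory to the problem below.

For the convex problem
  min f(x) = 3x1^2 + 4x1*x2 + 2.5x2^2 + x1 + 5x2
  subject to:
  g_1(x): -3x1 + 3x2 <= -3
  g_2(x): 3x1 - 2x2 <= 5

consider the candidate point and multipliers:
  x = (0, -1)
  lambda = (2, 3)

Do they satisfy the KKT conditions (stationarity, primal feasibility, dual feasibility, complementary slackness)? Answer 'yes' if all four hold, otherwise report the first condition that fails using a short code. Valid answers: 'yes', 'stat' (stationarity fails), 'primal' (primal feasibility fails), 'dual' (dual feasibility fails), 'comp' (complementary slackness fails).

Gradient of f: grad f(x) = Q x + c = (-3, 0)
Constraint values g_i(x) = a_i^T x - b_i:
  g_1((0, -1)) = 0
  g_2((0, -1)) = -3
Stationarity residual: grad f(x) + sum_i lambda_i a_i = (0, 0)
  -> stationarity OK
Primal feasibility (all g_i <= 0): OK
Dual feasibility (all lambda_i >= 0): OK
Complementary slackness (lambda_i * g_i(x) = 0 for all i): FAILS

Verdict: the first failing condition is complementary_slackness -> comp.

comp


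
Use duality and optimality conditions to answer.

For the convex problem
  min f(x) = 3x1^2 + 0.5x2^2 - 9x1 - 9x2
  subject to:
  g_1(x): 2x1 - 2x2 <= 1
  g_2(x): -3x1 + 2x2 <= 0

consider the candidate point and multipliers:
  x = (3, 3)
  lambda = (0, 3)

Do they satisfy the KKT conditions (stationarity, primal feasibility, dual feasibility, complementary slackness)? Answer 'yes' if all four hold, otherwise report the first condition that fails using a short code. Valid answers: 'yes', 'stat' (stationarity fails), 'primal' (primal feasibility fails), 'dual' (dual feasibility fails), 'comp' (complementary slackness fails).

Gradient of f: grad f(x) = Q x + c = (9, -6)
Constraint values g_i(x) = a_i^T x - b_i:
  g_1((3, 3)) = -1
  g_2((3, 3)) = -3
Stationarity residual: grad f(x) + sum_i lambda_i a_i = (0, 0)
  -> stationarity OK
Primal feasibility (all g_i <= 0): OK
Dual feasibility (all lambda_i >= 0): OK
Complementary slackness (lambda_i * g_i(x) = 0 for all i): FAILS

Verdict: the first failing condition is complementary_slackness -> comp.

comp


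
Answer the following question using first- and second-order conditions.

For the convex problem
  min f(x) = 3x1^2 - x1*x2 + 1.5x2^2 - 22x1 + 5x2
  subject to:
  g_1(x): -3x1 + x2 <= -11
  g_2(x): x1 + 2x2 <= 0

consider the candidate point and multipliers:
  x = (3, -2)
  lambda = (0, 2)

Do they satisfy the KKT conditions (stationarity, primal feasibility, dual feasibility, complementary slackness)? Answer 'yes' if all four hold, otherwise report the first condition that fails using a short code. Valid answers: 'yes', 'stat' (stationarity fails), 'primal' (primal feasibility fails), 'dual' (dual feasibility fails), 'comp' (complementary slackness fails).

Gradient of f: grad f(x) = Q x + c = (-2, -4)
Constraint values g_i(x) = a_i^T x - b_i:
  g_1((3, -2)) = 0
  g_2((3, -2)) = -1
Stationarity residual: grad f(x) + sum_i lambda_i a_i = (0, 0)
  -> stationarity OK
Primal feasibility (all g_i <= 0): OK
Dual feasibility (all lambda_i >= 0): OK
Complementary slackness (lambda_i * g_i(x) = 0 for all i): FAILS

Verdict: the first failing condition is complementary_slackness -> comp.

comp


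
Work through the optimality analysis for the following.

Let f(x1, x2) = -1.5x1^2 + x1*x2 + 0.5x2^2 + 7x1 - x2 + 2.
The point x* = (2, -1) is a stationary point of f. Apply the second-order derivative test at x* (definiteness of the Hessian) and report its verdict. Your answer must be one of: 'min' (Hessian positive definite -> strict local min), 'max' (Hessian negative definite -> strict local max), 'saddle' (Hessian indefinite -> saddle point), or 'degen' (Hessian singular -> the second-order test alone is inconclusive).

Compute the Hessian H = grad^2 f:
  H = [[-3, 1], [1, 1]]
Verify stationarity: grad f(x*) = H x* + g = (0, 0).
Eigenvalues of H: -3.2361, 1.2361.
Eigenvalues have mixed signs, so H is indefinite -> x* is a saddle point.

saddle


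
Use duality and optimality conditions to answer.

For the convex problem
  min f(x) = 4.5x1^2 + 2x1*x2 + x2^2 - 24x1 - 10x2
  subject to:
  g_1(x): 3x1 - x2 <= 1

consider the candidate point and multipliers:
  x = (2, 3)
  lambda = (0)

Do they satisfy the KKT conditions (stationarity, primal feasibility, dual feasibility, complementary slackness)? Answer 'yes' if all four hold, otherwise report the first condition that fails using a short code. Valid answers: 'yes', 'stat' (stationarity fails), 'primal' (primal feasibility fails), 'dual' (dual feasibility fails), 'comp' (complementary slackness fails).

Gradient of f: grad f(x) = Q x + c = (0, 0)
Constraint values g_i(x) = a_i^T x - b_i:
  g_1((2, 3)) = 2
Stationarity residual: grad f(x) + sum_i lambda_i a_i = (0, 0)
  -> stationarity OK
Primal feasibility (all g_i <= 0): FAILS
Dual feasibility (all lambda_i >= 0): OK
Complementary slackness (lambda_i * g_i(x) = 0 for all i): OK

Verdict: the first failing condition is primal_feasibility -> primal.

primal


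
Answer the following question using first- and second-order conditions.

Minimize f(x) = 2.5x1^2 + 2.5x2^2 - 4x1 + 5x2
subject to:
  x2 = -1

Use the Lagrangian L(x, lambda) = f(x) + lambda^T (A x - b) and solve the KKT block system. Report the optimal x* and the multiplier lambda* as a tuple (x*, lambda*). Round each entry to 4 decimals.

Form the Lagrangian:
  L(x, lambda) = (1/2) x^T Q x + c^T x + lambda^T (A x - b)
Stationarity (grad_x L = 0): Q x + c + A^T lambda = 0.
Primal feasibility: A x = b.

This gives the KKT block system:
  [ Q   A^T ] [ x     ]   [-c ]
  [ A    0  ] [ lambda ] = [ b ]

Solving the linear system:
  x*      = (0.8, -1)
  lambda* = (0)
  f(x*)   = -4.1

x* = (0.8, -1), lambda* = (0)


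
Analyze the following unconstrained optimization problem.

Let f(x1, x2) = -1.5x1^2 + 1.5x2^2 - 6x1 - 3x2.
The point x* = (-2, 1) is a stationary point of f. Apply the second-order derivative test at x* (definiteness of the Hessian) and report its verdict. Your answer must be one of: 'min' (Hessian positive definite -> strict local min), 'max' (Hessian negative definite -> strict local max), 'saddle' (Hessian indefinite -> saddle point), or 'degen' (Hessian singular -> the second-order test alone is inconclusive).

Compute the Hessian H = grad^2 f:
  H = [[-3, 0], [0, 3]]
Verify stationarity: grad f(x*) = H x* + g = (0, 0).
Eigenvalues of H: -3, 3.
Eigenvalues have mixed signs, so H is indefinite -> x* is a saddle point.

saddle


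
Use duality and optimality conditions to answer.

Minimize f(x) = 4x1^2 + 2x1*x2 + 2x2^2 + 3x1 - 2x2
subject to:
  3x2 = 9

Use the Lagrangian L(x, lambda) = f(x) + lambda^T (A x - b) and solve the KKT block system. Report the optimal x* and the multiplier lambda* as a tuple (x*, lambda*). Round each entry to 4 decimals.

Form the Lagrangian:
  L(x, lambda) = (1/2) x^T Q x + c^T x + lambda^T (A x - b)
Stationarity (grad_x L = 0): Q x + c + A^T lambda = 0.
Primal feasibility: A x = b.

This gives the KKT block system:
  [ Q   A^T ] [ x     ]   [-c ]
  [ A    0  ] [ lambda ] = [ b ]

Solving the linear system:
  x*      = (-1.125, 3)
  lambda* = (-2.5833)
  f(x*)   = 6.9375

x* = (-1.125, 3), lambda* = (-2.5833)


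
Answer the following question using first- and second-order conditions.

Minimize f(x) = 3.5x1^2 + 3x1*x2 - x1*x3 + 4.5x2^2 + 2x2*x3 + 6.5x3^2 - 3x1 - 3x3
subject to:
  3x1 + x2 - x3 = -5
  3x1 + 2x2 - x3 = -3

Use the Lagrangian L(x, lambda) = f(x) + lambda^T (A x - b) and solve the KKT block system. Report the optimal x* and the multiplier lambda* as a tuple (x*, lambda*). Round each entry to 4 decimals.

Form the Lagrangian:
  L(x, lambda) = (1/2) x^T Q x + c^T x + lambda^T (A x - b)
Stationarity (grad_x L = 0): Q x + c + A^T lambda = 0.
Primal feasibility: A x = b.

This gives the KKT block system:
  [ Q   A^T ] [ x     ]   [-c ]
  [ A    0  ] [ lambda ] = [ b ]

Solving the linear system:
  x*      = (-2.3051, 2, 0.0847)
  lambda* = (20.0678, -15.661)
  f(x*)   = 30.0085

x* = (-2.3051, 2, 0.0847), lambda* = (20.0678, -15.661)


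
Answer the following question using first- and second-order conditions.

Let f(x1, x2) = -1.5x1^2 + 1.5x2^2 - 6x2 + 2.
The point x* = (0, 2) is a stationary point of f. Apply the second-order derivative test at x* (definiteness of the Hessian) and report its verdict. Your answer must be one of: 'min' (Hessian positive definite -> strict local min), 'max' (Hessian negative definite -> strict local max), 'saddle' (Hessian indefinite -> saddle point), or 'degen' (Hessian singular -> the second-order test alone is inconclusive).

Compute the Hessian H = grad^2 f:
  H = [[-3, 0], [0, 3]]
Verify stationarity: grad f(x*) = H x* + g = (0, 0).
Eigenvalues of H: -3, 3.
Eigenvalues have mixed signs, so H is indefinite -> x* is a saddle point.

saddle


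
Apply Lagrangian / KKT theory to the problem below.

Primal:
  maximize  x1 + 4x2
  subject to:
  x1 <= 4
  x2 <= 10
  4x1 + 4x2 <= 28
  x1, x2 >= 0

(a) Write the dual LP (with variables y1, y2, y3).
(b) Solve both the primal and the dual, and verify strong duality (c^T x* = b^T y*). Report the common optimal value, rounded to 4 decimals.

The standard primal-dual pair for 'max c^T x s.t. A x <= b, x >= 0' is:
  Dual:  min b^T y  s.t.  A^T y >= c,  y >= 0.

So the dual LP is:
  minimize  4y1 + 10y2 + 28y3
  subject to:
    y1 + 4y3 >= 1
    y2 + 4y3 >= 4
    y1, y2, y3 >= 0

Solving the primal: x* = (0, 7).
  primal value c^T x* = 28.
Solving the dual: y* = (0, 0, 1).
  dual value b^T y* = 28.
Strong duality: c^T x* = b^T y*. Confirmed.

28


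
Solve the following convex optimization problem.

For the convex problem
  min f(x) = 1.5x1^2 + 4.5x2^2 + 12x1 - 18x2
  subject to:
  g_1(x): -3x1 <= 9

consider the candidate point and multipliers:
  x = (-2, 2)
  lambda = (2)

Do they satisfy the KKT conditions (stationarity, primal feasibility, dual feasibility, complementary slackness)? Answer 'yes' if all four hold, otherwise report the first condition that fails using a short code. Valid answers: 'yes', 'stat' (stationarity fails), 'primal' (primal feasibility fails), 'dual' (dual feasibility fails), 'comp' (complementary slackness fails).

Gradient of f: grad f(x) = Q x + c = (6, 0)
Constraint values g_i(x) = a_i^T x - b_i:
  g_1((-2, 2)) = -3
Stationarity residual: grad f(x) + sum_i lambda_i a_i = (0, 0)
  -> stationarity OK
Primal feasibility (all g_i <= 0): OK
Dual feasibility (all lambda_i >= 0): OK
Complementary slackness (lambda_i * g_i(x) = 0 for all i): FAILS

Verdict: the first failing condition is complementary_slackness -> comp.

comp


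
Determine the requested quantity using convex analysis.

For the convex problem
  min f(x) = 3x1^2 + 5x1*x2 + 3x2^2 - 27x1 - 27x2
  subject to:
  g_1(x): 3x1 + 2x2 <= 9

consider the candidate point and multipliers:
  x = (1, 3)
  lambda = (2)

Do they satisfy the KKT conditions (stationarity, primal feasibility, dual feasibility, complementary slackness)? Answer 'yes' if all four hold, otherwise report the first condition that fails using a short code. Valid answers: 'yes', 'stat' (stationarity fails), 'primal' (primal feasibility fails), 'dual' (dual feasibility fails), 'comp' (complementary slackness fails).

Gradient of f: grad f(x) = Q x + c = (-6, -4)
Constraint values g_i(x) = a_i^T x - b_i:
  g_1((1, 3)) = 0
Stationarity residual: grad f(x) + sum_i lambda_i a_i = (0, 0)
  -> stationarity OK
Primal feasibility (all g_i <= 0): OK
Dual feasibility (all lambda_i >= 0): OK
Complementary slackness (lambda_i * g_i(x) = 0 for all i): OK

Verdict: yes, KKT holds.

yes


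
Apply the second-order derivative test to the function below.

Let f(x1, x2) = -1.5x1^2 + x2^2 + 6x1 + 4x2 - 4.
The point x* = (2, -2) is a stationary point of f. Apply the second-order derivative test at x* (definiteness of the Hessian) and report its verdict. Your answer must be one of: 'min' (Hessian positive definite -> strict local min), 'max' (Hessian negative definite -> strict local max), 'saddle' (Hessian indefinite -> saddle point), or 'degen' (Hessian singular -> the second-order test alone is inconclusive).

Compute the Hessian H = grad^2 f:
  H = [[-3, 0], [0, 2]]
Verify stationarity: grad f(x*) = H x* + g = (0, 0).
Eigenvalues of H: -3, 2.
Eigenvalues have mixed signs, so H is indefinite -> x* is a saddle point.

saddle


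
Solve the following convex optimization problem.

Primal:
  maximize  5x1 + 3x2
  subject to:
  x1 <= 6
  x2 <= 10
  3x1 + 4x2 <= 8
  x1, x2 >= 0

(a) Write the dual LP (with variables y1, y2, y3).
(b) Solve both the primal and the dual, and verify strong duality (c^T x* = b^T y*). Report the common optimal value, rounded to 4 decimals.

The standard primal-dual pair for 'max c^T x s.t. A x <= b, x >= 0' is:
  Dual:  min b^T y  s.t.  A^T y >= c,  y >= 0.

So the dual LP is:
  minimize  6y1 + 10y2 + 8y3
  subject to:
    y1 + 3y3 >= 5
    y2 + 4y3 >= 3
    y1, y2, y3 >= 0

Solving the primal: x* = (2.6667, 0).
  primal value c^T x* = 13.3333.
Solving the dual: y* = (0, 0, 1.6667).
  dual value b^T y* = 13.3333.
Strong duality: c^T x* = b^T y*. Confirmed.

13.3333


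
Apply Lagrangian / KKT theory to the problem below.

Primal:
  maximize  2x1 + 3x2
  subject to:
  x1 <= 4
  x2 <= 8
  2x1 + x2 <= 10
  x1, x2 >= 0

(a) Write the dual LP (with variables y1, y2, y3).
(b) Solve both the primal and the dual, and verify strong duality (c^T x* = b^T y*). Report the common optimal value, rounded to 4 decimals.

The standard primal-dual pair for 'max c^T x s.t. A x <= b, x >= 0' is:
  Dual:  min b^T y  s.t.  A^T y >= c,  y >= 0.

So the dual LP is:
  minimize  4y1 + 8y2 + 10y3
  subject to:
    y1 + 2y3 >= 2
    y2 + y3 >= 3
    y1, y2, y3 >= 0

Solving the primal: x* = (1, 8).
  primal value c^T x* = 26.
Solving the dual: y* = (0, 2, 1).
  dual value b^T y* = 26.
Strong duality: c^T x* = b^T y*. Confirmed.

26


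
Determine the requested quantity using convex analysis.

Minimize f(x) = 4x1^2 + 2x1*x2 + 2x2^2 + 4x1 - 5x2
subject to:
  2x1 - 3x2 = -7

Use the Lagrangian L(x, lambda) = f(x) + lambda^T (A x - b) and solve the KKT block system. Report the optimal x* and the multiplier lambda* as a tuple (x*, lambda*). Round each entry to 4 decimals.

Form the Lagrangian:
  L(x, lambda) = (1/2) x^T Q x + c^T x + lambda^T (A x - b)
Stationarity (grad_x L = 0): Q x + c + A^T lambda = 0.
Primal feasibility: A x = b.

This gives the KKT block system:
  [ Q   A^T ] [ x     ]   [-c ]
  [ A    0  ] [ lambda ] = [ b ]

Solving the linear system:
  x*      = (-0.9286, 1.7143)
  lambda* = (0)
  f(x*)   = -6.1429

x* = (-0.9286, 1.7143), lambda* = (0)


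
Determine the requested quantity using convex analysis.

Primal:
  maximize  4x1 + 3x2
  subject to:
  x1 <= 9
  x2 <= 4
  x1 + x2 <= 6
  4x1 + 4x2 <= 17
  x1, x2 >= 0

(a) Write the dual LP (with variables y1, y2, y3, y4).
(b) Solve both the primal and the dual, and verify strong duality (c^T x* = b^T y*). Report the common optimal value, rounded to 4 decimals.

The standard primal-dual pair for 'max c^T x s.t. A x <= b, x >= 0' is:
  Dual:  min b^T y  s.t.  A^T y >= c,  y >= 0.

So the dual LP is:
  minimize  9y1 + 4y2 + 6y3 + 17y4
  subject to:
    y1 + y3 + 4y4 >= 4
    y2 + y3 + 4y4 >= 3
    y1, y2, y3, y4 >= 0

Solving the primal: x* = (4.25, 0).
  primal value c^T x* = 17.
Solving the dual: y* = (0, 0, 0, 1).
  dual value b^T y* = 17.
Strong duality: c^T x* = b^T y*. Confirmed.

17


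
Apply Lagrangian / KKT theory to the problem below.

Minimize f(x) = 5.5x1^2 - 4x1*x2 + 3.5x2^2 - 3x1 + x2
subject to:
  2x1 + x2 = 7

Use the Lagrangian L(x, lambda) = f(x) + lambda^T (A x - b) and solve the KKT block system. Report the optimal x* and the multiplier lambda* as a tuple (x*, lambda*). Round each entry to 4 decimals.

Form the Lagrangian:
  L(x, lambda) = (1/2) x^T Q x + c^T x + lambda^T (A x - b)
Stationarity (grad_x L = 0): Q x + c + A^T lambda = 0.
Primal feasibility: A x = b.

This gives the KKT block system:
  [ Q   A^T ] [ x     ]   [-c ]
  [ A    0  ] [ lambda ] = [ b ]

Solving the linear system:
  x*      = (2.3818, 2.2364)
  lambda* = (-7.1273)
  f(x*)   = 22.4909

x* = (2.3818, 2.2364), lambda* = (-7.1273)


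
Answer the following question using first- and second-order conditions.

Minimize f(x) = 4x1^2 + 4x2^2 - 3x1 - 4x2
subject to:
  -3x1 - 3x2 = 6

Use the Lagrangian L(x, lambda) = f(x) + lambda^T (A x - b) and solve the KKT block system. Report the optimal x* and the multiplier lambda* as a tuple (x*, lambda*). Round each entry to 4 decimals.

Form the Lagrangian:
  L(x, lambda) = (1/2) x^T Q x + c^T x + lambda^T (A x - b)
Stationarity (grad_x L = 0): Q x + c + A^T lambda = 0.
Primal feasibility: A x = b.

This gives the KKT block system:
  [ Q   A^T ] [ x     ]   [-c ]
  [ A    0  ] [ lambda ] = [ b ]

Solving the linear system:
  x*      = (-1.0625, -0.9375)
  lambda* = (-3.8333)
  f(x*)   = 14.9688

x* = (-1.0625, -0.9375), lambda* = (-3.8333)


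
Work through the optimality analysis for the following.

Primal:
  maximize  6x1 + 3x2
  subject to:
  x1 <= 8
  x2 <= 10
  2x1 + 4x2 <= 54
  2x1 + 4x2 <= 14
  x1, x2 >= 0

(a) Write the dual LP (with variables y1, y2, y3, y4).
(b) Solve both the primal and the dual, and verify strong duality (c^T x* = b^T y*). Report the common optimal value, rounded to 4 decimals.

The standard primal-dual pair for 'max c^T x s.t. A x <= b, x >= 0' is:
  Dual:  min b^T y  s.t.  A^T y >= c,  y >= 0.

So the dual LP is:
  minimize  8y1 + 10y2 + 54y3 + 14y4
  subject to:
    y1 + 2y3 + 2y4 >= 6
    y2 + 4y3 + 4y4 >= 3
    y1, y2, y3, y4 >= 0

Solving the primal: x* = (7, 0).
  primal value c^T x* = 42.
Solving the dual: y* = (0, 0, 0, 3).
  dual value b^T y* = 42.
Strong duality: c^T x* = b^T y*. Confirmed.

42


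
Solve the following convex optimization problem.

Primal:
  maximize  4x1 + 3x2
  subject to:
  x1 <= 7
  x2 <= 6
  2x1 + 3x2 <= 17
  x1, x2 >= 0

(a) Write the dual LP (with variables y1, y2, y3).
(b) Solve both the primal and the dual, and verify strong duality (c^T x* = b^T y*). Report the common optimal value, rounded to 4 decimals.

The standard primal-dual pair for 'max c^T x s.t. A x <= b, x >= 0' is:
  Dual:  min b^T y  s.t.  A^T y >= c,  y >= 0.

So the dual LP is:
  minimize  7y1 + 6y2 + 17y3
  subject to:
    y1 + 2y3 >= 4
    y2 + 3y3 >= 3
    y1, y2, y3 >= 0

Solving the primal: x* = (7, 1).
  primal value c^T x* = 31.
Solving the dual: y* = (2, 0, 1).
  dual value b^T y* = 31.
Strong duality: c^T x* = b^T y*. Confirmed.

31


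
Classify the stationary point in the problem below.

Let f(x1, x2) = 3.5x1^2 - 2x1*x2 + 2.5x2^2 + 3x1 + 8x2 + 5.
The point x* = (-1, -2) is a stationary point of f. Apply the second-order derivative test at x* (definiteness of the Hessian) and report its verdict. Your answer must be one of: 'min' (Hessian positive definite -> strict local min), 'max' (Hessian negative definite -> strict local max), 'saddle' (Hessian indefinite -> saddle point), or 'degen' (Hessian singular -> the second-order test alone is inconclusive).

Compute the Hessian H = grad^2 f:
  H = [[7, -2], [-2, 5]]
Verify stationarity: grad f(x*) = H x* + g = (0, 0).
Eigenvalues of H: 3.7639, 8.2361.
Both eigenvalues > 0, so H is positive definite -> x* is a strict local min.

min


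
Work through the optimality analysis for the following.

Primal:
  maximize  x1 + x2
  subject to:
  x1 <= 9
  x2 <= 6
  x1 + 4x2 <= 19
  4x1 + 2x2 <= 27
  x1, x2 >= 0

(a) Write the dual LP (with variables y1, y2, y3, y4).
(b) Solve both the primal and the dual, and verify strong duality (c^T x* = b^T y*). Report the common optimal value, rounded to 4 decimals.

The standard primal-dual pair for 'max c^T x s.t. A x <= b, x >= 0' is:
  Dual:  min b^T y  s.t.  A^T y >= c,  y >= 0.

So the dual LP is:
  minimize  9y1 + 6y2 + 19y3 + 27y4
  subject to:
    y1 + y3 + 4y4 >= 1
    y2 + 4y3 + 2y4 >= 1
    y1, y2, y3, y4 >= 0

Solving the primal: x* = (5, 3.5).
  primal value c^T x* = 8.5.
Solving the dual: y* = (0, 0, 0.1429, 0.2143).
  dual value b^T y* = 8.5.
Strong duality: c^T x* = b^T y*. Confirmed.

8.5


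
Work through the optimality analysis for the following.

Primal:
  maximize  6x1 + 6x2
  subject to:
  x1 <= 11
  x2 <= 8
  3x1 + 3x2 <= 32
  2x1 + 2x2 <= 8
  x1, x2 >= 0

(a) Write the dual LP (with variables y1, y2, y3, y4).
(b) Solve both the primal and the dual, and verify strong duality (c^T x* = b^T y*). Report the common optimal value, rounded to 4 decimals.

The standard primal-dual pair for 'max c^T x s.t. A x <= b, x >= 0' is:
  Dual:  min b^T y  s.t.  A^T y >= c,  y >= 0.

So the dual LP is:
  minimize  11y1 + 8y2 + 32y3 + 8y4
  subject to:
    y1 + 3y3 + 2y4 >= 6
    y2 + 3y3 + 2y4 >= 6
    y1, y2, y3, y4 >= 0

Solving the primal: x* = (4, 0).
  primal value c^T x* = 24.
Solving the dual: y* = (0, 0, 0, 3).
  dual value b^T y* = 24.
Strong duality: c^T x* = b^T y*. Confirmed.

24


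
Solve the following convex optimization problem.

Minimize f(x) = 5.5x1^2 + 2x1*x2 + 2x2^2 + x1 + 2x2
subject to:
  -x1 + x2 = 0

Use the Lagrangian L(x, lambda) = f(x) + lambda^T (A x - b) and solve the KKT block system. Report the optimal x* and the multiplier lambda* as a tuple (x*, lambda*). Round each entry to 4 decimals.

Form the Lagrangian:
  L(x, lambda) = (1/2) x^T Q x + c^T x + lambda^T (A x - b)
Stationarity (grad_x L = 0): Q x + c + A^T lambda = 0.
Primal feasibility: A x = b.

This gives the KKT block system:
  [ Q   A^T ] [ x     ]   [-c ]
  [ A    0  ] [ lambda ] = [ b ]

Solving the linear system:
  x*      = (-0.1579, -0.1579)
  lambda* = (-1.0526)
  f(x*)   = -0.2368

x* = (-0.1579, -0.1579), lambda* = (-1.0526)


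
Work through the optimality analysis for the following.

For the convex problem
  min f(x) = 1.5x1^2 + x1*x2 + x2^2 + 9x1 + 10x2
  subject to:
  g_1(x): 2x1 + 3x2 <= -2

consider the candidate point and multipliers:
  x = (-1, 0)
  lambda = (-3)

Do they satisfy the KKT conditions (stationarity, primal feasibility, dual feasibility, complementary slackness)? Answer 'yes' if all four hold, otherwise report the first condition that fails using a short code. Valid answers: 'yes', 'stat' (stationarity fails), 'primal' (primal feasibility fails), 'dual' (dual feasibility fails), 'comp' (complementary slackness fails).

Gradient of f: grad f(x) = Q x + c = (6, 9)
Constraint values g_i(x) = a_i^T x - b_i:
  g_1((-1, 0)) = 0
Stationarity residual: grad f(x) + sum_i lambda_i a_i = (0, 0)
  -> stationarity OK
Primal feasibility (all g_i <= 0): OK
Dual feasibility (all lambda_i >= 0): FAILS
Complementary slackness (lambda_i * g_i(x) = 0 for all i): OK

Verdict: the first failing condition is dual_feasibility -> dual.

dual


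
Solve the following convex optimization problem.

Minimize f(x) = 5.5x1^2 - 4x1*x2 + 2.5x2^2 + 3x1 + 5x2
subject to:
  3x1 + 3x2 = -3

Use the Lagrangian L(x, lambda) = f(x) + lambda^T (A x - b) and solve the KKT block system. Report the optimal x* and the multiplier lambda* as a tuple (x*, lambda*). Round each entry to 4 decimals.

Form the Lagrangian:
  L(x, lambda) = (1/2) x^T Q x + c^T x + lambda^T (A x - b)
Stationarity (grad_x L = 0): Q x + c + A^T lambda = 0.
Primal feasibility: A x = b.

This gives the KKT block system:
  [ Q   A^T ] [ x     ]   [-c ]
  [ A    0  ] [ lambda ] = [ b ]

Solving the linear system:
  x*      = (-0.2917, -0.7083)
  lambda* = (-0.875)
  f(x*)   = -3.5208

x* = (-0.2917, -0.7083), lambda* = (-0.875)


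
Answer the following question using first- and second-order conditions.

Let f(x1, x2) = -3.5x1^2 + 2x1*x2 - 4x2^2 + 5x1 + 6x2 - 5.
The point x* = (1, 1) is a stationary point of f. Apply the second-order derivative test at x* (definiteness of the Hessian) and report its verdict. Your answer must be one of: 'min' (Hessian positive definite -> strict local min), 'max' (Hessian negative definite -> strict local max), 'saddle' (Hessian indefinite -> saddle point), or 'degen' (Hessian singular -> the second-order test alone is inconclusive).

Compute the Hessian H = grad^2 f:
  H = [[-7, 2], [2, -8]]
Verify stationarity: grad f(x*) = H x* + g = (0, 0).
Eigenvalues of H: -9.5616, -5.4384.
Both eigenvalues < 0, so H is negative definite -> x* is a strict local max.

max


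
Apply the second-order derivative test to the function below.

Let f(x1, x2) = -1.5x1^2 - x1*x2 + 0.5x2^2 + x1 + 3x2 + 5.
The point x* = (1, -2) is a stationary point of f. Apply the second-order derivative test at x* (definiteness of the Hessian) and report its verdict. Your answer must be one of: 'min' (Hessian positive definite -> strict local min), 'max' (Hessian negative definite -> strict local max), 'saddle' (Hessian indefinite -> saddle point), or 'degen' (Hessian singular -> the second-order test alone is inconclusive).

Compute the Hessian H = grad^2 f:
  H = [[-3, -1], [-1, 1]]
Verify stationarity: grad f(x*) = H x* + g = (0, 0).
Eigenvalues of H: -3.2361, 1.2361.
Eigenvalues have mixed signs, so H is indefinite -> x* is a saddle point.

saddle


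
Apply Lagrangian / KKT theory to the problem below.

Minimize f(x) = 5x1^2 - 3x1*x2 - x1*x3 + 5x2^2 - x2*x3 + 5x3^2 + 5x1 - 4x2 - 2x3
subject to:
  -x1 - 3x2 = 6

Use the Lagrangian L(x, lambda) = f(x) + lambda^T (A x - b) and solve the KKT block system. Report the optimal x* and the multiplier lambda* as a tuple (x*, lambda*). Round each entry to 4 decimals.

Form the Lagrangian:
  L(x, lambda) = (1/2) x^T Q x + c^T x + lambda^T (A x - b)
Stationarity (grad_x L = 0): Q x + c + A^T lambda = 0.
Primal feasibility: A x = b.

This gives the KKT block system:
  [ Q   A^T ] [ x     ]   [-c ]
  [ A    0  ] [ lambda ] = [ b ]

Solving the linear system:
  x*      = (-1.4541, -1.5153, -0.0969)
  lambda* = (-4.898)
  f(x*)   = 14.1862

x* = (-1.4541, -1.5153, -0.0969), lambda* = (-4.898)


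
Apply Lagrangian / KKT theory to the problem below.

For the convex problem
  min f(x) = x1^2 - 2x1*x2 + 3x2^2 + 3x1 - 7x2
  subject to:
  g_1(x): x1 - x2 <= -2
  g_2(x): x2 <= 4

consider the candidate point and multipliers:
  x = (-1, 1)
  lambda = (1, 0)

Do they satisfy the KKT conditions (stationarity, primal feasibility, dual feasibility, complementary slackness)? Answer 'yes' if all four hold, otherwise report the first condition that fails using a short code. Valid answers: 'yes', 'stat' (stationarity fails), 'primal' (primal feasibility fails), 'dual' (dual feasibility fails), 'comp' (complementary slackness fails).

Gradient of f: grad f(x) = Q x + c = (-1, 1)
Constraint values g_i(x) = a_i^T x - b_i:
  g_1((-1, 1)) = 0
  g_2((-1, 1)) = -3
Stationarity residual: grad f(x) + sum_i lambda_i a_i = (0, 0)
  -> stationarity OK
Primal feasibility (all g_i <= 0): OK
Dual feasibility (all lambda_i >= 0): OK
Complementary slackness (lambda_i * g_i(x) = 0 for all i): OK

Verdict: yes, KKT holds.

yes


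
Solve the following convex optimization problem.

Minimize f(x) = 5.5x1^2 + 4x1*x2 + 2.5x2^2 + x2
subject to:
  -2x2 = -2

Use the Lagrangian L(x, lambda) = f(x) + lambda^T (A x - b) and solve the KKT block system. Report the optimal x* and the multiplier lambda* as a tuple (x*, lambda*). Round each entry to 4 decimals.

Form the Lagrangian:
  L(x, lambda) = (1/2) x^T Q x + c^T x + lambda^T (A x - b)
Stationarity (grad_x L = 0): Q x + c + A^T lambda = 0.
Primal feasibility: A x = b.

This gives the KKT block system:
  [ Q   A^T ] [ x     ]   [-c ]
  [ A    0  ] [ lambda ] = [ b ]

Solving the linear system:
  x*      = (-0.3636, 1)
  lambda* = (2.2727)
  f(x*)   = 2.7727

x* = (-0.3636, 1), lambda* = (2.2727)


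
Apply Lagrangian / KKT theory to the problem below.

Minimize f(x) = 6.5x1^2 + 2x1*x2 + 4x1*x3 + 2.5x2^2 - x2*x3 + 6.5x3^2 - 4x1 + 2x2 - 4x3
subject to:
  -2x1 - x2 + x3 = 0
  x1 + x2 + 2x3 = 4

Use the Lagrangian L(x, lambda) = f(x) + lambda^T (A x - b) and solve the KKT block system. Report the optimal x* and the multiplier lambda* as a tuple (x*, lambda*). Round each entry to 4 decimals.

Form the Lagrangian:
  L(x, lambda) = (1/2) x^T Q x + c^T x + lambda^T (A x - b)
Stationarity (grad_x L = 0): Q x + c + A^T lambda = 0.
Primal feasibility: A x = b.

This gives the KKT block system:
  [ Q   A^T ] [ x     ]   [-c ]
  [ A    0  ] [ lambda ] = [ b ]

Solving the linear system:
  x*      = (0.1659, 1.0568, 1.3886)
  lambda* = (-0.4017, -6.6288)
  f(x*)   = 11.2052

x* = (0.1659, 1.0568, 1.3886), lambda* = (-0.4017, -6.6288)
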